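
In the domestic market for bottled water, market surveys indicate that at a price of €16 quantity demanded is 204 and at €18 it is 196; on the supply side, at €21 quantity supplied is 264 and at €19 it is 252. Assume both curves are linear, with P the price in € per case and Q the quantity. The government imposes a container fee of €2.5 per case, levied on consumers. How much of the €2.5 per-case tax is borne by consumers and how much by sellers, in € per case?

Demand slope: (196 − 204)/(18 − 16) = -4, so Qd = 268 − 4P.
Supply slope: (252 − 264)/(19 − 21) = 6, so Qs = 6P + 138.
Without the tax, 268 − 4P = 6P + 138 gives 10P = 130, so P* = €13 and Q* = 216.
With the tax collected from consumers, demand (in seller-price terms) shifts: Qd = 268 − 4(P + 2.5).
Solving gives Q = 210 with consumers paying €14.5 and sellers receiving €12 (the €2.5 wedge).
Burden on consumers: €1.5; on sellers: €1. (They sum to €2.5.)

Consumers bear €1.5 per case; sellers bear €1 per case.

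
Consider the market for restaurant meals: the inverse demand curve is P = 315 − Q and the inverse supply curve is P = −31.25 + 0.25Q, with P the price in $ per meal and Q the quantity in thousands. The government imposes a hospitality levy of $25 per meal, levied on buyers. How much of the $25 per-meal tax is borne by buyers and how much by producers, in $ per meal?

Rewrite in direct form: Qd = 315 − P and Qs = 4P + 125.
Before the tax: set 315 − P = 4P + 125 → P* = $38, Q* = 277.
With the tax collected from buyers, demand (in seller-price terms) shifts: Qd = 315 − (P + 25).
Solving gives Q = 257 with buyers paying $58 and producers receiving $33 (the $25 wedge).
Burden on buyers: $20; on producers: $5. (They sum to $25.)

Buyers bear $20 per meal; producers bear $5 per meal.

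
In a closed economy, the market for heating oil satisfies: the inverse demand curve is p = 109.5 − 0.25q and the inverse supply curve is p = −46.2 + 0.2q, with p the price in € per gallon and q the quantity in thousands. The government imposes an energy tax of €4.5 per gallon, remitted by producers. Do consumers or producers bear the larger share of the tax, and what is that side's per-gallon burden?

Inverting to q(p) form: qd = 438 − 4p; qs = 5p + 231.
Before the tax: set 438 − 4p = 5p + 231 → p* = €23, q* = 346.
With the tax collected from producers, supply shifts: qs = 5(p − 4.5) + 231.
Solving gives q = 336 with consumers paying €25.5 and producers receiving €21 (the €4.5 wedge).
Per-gallon burden: consumers €2.5, producers €2.
Consumers take the larger share because demand is less price-elastic here (demand slope 4 vs supply slope 5).

Consumers bear the larger share: €2.5 per gallon.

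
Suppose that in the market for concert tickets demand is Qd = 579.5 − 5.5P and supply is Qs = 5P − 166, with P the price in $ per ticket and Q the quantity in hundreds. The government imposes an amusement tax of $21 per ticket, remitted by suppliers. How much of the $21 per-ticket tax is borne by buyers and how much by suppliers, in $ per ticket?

Buyers bear $10 per ticket; suppliers bear $11 per ticket.

Without the tax, 579.5 − 5.5P = 5P − 166 gives 10.5P = 745.5, so P* = $71 and Q* = 189.
With the tax collected from suppliers, supply shifts: Qs = 5(P − 21) − 166.
Solving gives Q = 134 with buyers paying $81 and suppliers receiving $60 (the $21 wedge).
Burden on buyers: $10; on suppliers: $11. (They sum to $21.)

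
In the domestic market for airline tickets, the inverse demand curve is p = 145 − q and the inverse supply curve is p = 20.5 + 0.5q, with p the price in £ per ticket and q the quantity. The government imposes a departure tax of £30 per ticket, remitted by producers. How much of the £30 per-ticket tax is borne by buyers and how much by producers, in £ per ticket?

Inverting to q(p) form: qd = 145 − p; qs = 2p − 41.
Without the tax, 145 − p = 2p − 41 gives 3p = 186, so p* = £62 and q* = 83.
With the tax collected from producers, supply shifts: qs = 2(p − 30) − 41.
New equilibrium: buyers pay £82, producers receive £52, q = 63. (Wedge: pb − ps = 30.)
Burden on buyers: £20; on producers: £10. (They sum to £30.)
The less price-elastic side of the market bears the larger share of a per-unit tax.

Buyers bear £20 per ticket; producers bear £10 per ticket.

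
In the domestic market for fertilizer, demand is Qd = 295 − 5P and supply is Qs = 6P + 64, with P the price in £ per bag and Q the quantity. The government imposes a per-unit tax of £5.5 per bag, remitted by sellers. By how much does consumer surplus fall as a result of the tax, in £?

Before the tax: set 295 − 5P = 6P + 64 → P* = £21, Q* = 190.
With the tax collected from sellers, supply shifts: Qs = 6(P − 5.5) + 64.
New equilibrium: buyers pay £24, sellers receive £18.5, Q = 175. (Wedge: Pb − Ps = 5.5.)
ΔCS is the trapezoid between Q = 175 and Q = 190 of height £3: ½ · (190 + 175) · 3 = £547.5.

Consumer surplus falls by £547.5.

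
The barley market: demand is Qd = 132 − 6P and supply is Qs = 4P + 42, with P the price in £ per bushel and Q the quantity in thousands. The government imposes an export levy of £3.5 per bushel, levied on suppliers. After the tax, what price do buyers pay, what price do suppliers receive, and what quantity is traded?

Without the tax, 132 − 6P = 4P + 42 gives 10P = 90, so P* = £9 and Q* = 78.
With the tax collected from suppliers, supply shifts: Qs = 4(P − 3.5) + 42.
Solving gives Q = 69.6 with buyers paying £10.4 and suppliers receiving £6.9 (the £3.5 wedge).
The less price-elastic side of the market bears the larger share of a per-unit tax.

Buyers pay £10.4; suppliers receive £6.9; quantity = 69.6.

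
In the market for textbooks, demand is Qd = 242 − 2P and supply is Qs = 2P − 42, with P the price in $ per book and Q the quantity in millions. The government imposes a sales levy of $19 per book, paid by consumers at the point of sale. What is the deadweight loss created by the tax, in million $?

Before the tax: set 242 − 2P = 2P − 42 → P* = $71, Q* = 100.
With the tax collected from consumers, demand (in seller-price terms) shifts: Qd = 242 − 2(P + 19).
New equilibrium: consumers pay $80.5, producers receive $61.5, Q = 81. (Wedge: Pb − Ps = 19.)
Quantity falls by |ΔQ| = |100 − 81| = 19.
DWL = ½ · t · |ΔQ| = ½ · 19 · 19 = $180.5.

Deadweight loss = $180.5 million.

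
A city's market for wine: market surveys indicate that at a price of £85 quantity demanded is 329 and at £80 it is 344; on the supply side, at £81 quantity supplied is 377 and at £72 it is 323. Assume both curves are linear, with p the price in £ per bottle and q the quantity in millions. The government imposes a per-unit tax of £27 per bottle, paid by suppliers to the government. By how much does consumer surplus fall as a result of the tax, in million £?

Consumer surplus falls by £5868 million.

Demand slope: (344 − 329)/(80 − 85) = -3, so qd = 584 − 3p.
Supply slope: (323 − 377)/(72 − 81) = 6, so qs = 6p − 109.
Without the tax, 584 − 3p = 6p − 109 gives 9p = 693, so p* = £77 and q* = 353.
With the tax collected from suppliers, supply shifts: qs = 6(p − 27) − 109.
New equilibrium: buyers pay £95, suppliers receive £68, q = 299. (Wedge: pb − ps = 27.)
ΔCS is the trapezoid between Q = 299 and Q = 353 of height £18: ½ · (353 + 299) · 18 = £5868.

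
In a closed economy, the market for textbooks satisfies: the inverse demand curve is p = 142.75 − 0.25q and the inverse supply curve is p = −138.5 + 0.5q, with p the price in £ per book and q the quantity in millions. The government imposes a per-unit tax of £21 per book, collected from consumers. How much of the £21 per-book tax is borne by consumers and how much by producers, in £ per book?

Rewrite in direct form: qd = 571 − 4p and qs = 2p + 277.
Without the tax, 571 − 4p = 2p + 277 gives 6p = 294, so p* = £49 and q* = 375.
With the tax collected from consumers, demand (in seller-price terms) shifts: qd = 571 − 4(p + 21).
New equilibrium: consumers pay £56, producers receive £35, q = 347. (Wedge: pb − ps = 21.)
Burden on consumers: £7; on producers: £14. (They sum to £21.)
The less price-elastic side of the market bears the larger share of a per-unit tax.

Consumers bear £7 per book; producers bear £14 per book.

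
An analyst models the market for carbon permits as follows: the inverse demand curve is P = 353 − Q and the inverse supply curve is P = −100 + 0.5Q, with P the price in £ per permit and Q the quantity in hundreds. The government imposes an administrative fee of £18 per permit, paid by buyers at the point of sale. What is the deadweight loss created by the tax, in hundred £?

Deadweight loss = £108 hundred.

Rewrite in direct form: Qd = 353 − P and Qs = 2P + 200.
Before the tax: set 353 − P = 2P + 200 → P* = £51, Q* = 302.
With the tax collected from buyers, demand (in seller-price terms) shifts: Qd = 353 − (P + 18).
Solving gives Q = 290 with buyers paying £63 and suppliers receiving £45 (the £18 wedge).
Quantity falls by |ΔQ| = |302 − 290| = 12.
DWL = ½ · t · |ΔQ| = ½ · 18 · 12 = £108.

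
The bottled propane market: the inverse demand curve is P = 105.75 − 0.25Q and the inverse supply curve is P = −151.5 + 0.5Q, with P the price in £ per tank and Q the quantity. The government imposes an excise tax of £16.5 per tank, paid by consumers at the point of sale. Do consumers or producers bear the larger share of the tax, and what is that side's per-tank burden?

Inverting to Q(P) form: Qd = 423 − 4P; Qs = 2P + 303.
Before the tax: set 423 − 4P = 2P + 303 → P* = £20, Q* = 343.
With the tax collected from consumers, demand (in seller-price terms) shifts: Qd = 423 − 4(P + 16.5).
New equilibrium: consumers pay £25.5, producers receive £9, Q = 321. (Wedge: Pb − Ps = 16.5.)
Per-tank burden: consumers £5.5, producers £11.
Producers take the larger share because supply is less price-elastic here (demand slope 4 vs supply slope 2).

Producers bear the larger share: £11 per tank.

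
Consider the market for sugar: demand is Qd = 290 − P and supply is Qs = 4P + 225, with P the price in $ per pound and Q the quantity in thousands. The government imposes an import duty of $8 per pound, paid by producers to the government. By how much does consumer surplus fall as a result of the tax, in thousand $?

Consumer surplus falls by $1752.32 thousand.

Before the tax: set 290 − P = 4P + 225 → P* = $13, Q* = 277.
With the tax collected from producers, supply shifts: Qs = 4(P − 8) + 225.
New equilibrium: buyers pay $19.4, producers receive $11.4, Q = 270.6. (Wedge: Pb − Ps = 8.)
ΔCS is the trapezoid between Q = 270.6 and Q = 277 of height $6.4: ½ · (277 + 270.6) · 6.4 = $1752.32.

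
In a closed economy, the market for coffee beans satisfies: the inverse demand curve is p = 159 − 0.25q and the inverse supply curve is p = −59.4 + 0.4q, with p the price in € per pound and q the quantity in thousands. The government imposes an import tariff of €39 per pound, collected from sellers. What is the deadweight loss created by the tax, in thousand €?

Deadweight loss = €1170 thousand.

Inverting to q(p) form: qd = 636 − 4p; qs = 2.5p + 148.5.
Before the tax: set 636 − 4p = 2.5p + 148.5 → p* = €75, q* = 336.
With the tax collected from sellers, supply shifts: qs = 2.5(p − 39) + 148.5.
New equilibrium: consumers pay €90, sellers receive €51, q = 276. (Wedge: pb − ps = 39.)
Quantity falls by |ΔQ| = |336 − 276| = 60.
DWL = ½ · t · |ΔQ| = ½ · 39 · 60 = €1170.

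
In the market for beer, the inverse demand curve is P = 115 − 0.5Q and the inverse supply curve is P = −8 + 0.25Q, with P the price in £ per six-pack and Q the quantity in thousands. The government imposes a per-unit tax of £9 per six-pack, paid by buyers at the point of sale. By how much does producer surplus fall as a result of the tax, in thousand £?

Producer surplus falls by £474 thousand.

Inverting to Q(P) form: Qd = 230 − 2P; Qs = 4P + 32.
Before the tax: set 230 − 2P = 4P + 32 → P* = £33, Q* = 164.
With the tax collected from buyers, demand (in seller-price terms) shifts: Qd = 230 − 2(P + 9).
Solving gives Q = 152 with buyers paying £39 and sellers receiving £30 (the £9 wedge).
ΔPS is the trapezoid between Q = 152 and Q = 164 of height £3: ½ · (164 + 152) · 3 = £474.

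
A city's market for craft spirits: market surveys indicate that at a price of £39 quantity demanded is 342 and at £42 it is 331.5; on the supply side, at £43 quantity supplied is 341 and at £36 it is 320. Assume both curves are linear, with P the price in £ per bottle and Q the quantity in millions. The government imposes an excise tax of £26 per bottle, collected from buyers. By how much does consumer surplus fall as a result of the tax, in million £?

Demand slope: (331.5 − 342)/(42 − 39) = -3.5, so Qd = 478.5 − 3.5P.
Supply slope: (320 − 341)/(36 − 43) = 3, so Qs = 3P + 212.
Before the tax: set 478.5 − 3.5P = 3P + 212 → P* = £41, Q* = 335.
With the tax collected from buyers, demand (in seller-price terms) shifts: Qd = 478.5 − 3.5(P + 26).
Solving gives Q = 293 with buyers paying £53 and sellers receiving £27 (the £26 wedge).
ΔCS is the trapezoid between Q = 293 and Q = 335 of height £12: ½ · (335 + 293) · 12 = £3768.

Consumer surplus falls by £3768 million.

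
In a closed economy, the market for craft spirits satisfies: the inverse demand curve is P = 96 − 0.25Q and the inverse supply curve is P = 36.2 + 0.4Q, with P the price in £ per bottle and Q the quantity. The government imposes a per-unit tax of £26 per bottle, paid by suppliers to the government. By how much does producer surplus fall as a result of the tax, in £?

Rewrite in direct form: Qd = 384 − 4P and Qs = 2.5P − 90.5.
Before the tax: set 384 − 4P = 2.5P − 90.5 → P* = £73, Q* = 92.
With the tax collected from suppliers, supply shifts: Qs = 2.5(P − 26) − 90.5.
New equilibrium: buyers pay £83, suppliers receive £57, Q = 52. (Wedge: Pb − Ps = 26.)
ΔPS is the trapezoid between Q = 52 and Q = 92 of height £16: ½ · (92 + 52) · 16 = £1152.

Producer surplus falls by £1152.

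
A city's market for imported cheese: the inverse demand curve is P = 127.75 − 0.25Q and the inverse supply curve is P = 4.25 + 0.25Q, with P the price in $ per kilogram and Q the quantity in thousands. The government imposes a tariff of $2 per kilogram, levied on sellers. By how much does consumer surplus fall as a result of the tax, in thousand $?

Consumer surplus falls by $245 thousand.

Rewrite in direct form: Qd = 511 − 4P and Qs = 4P − 17.
Before the tax: set 511 − 4P = 4P − 17 → P* = $66, Q* = 247.
With the tax collected from sellers, supply shifts: Qs = 4(P − 2) − 17.
Solving gives Q = 243 with consumers paying $67 and sellers receiving $65 (the $2 wedge).
ΔCS is the trapezoid between Q = 243 and Q = 247 of height $1: ½ · (247 + 243) · 1 = $245.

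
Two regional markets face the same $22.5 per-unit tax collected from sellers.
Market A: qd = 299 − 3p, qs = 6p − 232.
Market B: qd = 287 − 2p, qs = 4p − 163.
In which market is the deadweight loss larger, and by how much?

Market A: pre-tax p* = $59, q* = 122; post-tax q = 77; deadweight loss = $506.25.
Market B: pre-tax p* = $75, q* = 137; post-tax q = 107; deadweight loss = $337.5.
Difference: $506.25 vs $337.5 → market A is larger by $168.75.

Market A, by $168.75.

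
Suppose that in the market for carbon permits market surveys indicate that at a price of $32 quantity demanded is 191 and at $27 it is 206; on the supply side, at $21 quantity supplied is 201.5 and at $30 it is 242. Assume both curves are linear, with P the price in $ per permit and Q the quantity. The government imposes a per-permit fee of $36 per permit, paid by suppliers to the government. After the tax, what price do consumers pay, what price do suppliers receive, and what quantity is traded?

Consumers pay $45.6; suppliers receive $9.6; quantity = 150.2.

Demand slope: (206 − 191)/(27 − 32) = -3, so Qd = 287 − 3P.
Supply slope: (242 − 201.5)/(30 − 21) = 4.5, so Qs = 4.5P + 107.
Without the tax, 287 − 3P = 4.5P + 107 gives 7.5P = 180, so P* = $24 and Q* = 215.
With the tax collected from suppliers, supply shifts: Qs = 4.5(P − 36) + 107.
New equilibrium: consumers pay $45.6, suppliers receive $9.6, Q = 150.2. (Wedge: Pb − Ps = 36.)
The less price-elastic side of the market bears the larger share of a per-unit tax.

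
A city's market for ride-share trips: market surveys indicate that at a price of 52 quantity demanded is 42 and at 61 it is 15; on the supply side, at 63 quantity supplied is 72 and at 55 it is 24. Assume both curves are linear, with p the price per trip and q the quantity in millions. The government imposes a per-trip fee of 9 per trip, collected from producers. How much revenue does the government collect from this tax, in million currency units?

Tax revenue = 108 million.

Demand slope: (15 − 42)/(61 − 52) = -3, so qd = 198 − 3p.
Supply slope: (24 − 72)/(55 − 63) = 6, so qs = 6p − 306.
Without the tax, 198 − 3p = 6p − 306 gives 9p = 504, so p* = 56 and q* = 30.
With the tax collected from producers, supply shifts: qs = 6(p − 9) − 306.
New equilibrium: consumers pay 62, producers receive 53, q = 12. (Wedge: pb − ps = 9.)
Revenue = t · Q = 9 · 12 = 108.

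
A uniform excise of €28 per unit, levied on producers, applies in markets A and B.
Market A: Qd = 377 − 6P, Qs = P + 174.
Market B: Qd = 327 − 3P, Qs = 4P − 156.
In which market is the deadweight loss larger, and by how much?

Market B, by €336.

Market A: pre-tax P* = €29, Q* = 203; post-tax Q = 179; deadweight loss = €336.
Market B: pre-tax P* = €69, Q* = 120; post-tax Q = 72; deadweight loss = €672.
Difference: €336 vs €672 → market B is larger by €336.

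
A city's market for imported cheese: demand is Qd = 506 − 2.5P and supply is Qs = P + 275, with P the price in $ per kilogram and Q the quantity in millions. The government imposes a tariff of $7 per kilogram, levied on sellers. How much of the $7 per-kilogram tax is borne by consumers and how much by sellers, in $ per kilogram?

Before the tax: set 506 − 2.5P = P + 275 → P* = $66, Q* = 341.
With the tax collected from sellers, supply shifts: Qs = (P − 7) + 275.
Solving gives Q = 336 with consumers paying $68 and sellers receiving $61 (the $7 wedge).
Burden on consumers: $2; on sellers: $5. (They sum to $7.)
The less price-elastic side of the market bears the larger share of a per-unit tax.

Consumers bear $2 per kilogram; sellers bear $5 per kilogram.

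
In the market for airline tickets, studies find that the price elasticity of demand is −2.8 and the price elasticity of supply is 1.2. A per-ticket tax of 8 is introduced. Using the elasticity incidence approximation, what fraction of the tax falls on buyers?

Incidence ratio: buyers' share ≈ εs / (εs + |εd|) = 1.2 / (1.2 + 2.8) = 0.3.
Supply is the less elastic side, so buyers bear the smaller share.

Buyers' share ≈ 0.3.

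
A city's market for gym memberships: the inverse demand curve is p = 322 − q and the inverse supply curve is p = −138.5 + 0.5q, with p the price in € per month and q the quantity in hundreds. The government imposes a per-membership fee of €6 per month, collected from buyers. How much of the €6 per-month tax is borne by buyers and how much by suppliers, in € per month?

Buyers bear €4 per month; suppliers bear €2 per month.

Rewrite in direct form: qd = 322 − p and qs = 2p + 277.
Without the tax, 322 − p = 2p + 277 gives 3p = 45, so p* = €15 and q* = 307.
With the tax collected from buyers, demand (in seller-price terms) shifts: qd = 322 − (p + 6).
Solving gives q = 303 with buyers paying €19 and suppliers receiving €13 (the €6 wedge).
Burden on buyers: €4; on suppliers: €2. (They sum to €6.)
The less price-elastic side of the market bears the larger share of a per-unit tax.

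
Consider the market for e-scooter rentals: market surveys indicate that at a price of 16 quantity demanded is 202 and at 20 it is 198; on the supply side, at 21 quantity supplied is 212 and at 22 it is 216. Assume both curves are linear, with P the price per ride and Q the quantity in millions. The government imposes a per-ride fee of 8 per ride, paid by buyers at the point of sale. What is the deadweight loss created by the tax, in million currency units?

Deadweight loss = 25.6 million.

Demand slope: (198 − 202)/(20 − 16) = -1, so Qd = 218 − P.
Supply slope: (216 − 212)/(22 − 21) = 4, so Qs = 4P + 128.
Without the tax, 218 − P = 4P + 128 gives 5P = 90, so P* = 18 and Q* = 200.
With the tax collected from buyers, demand (in seller-price terms) shifts: Qd = 218 − (P + 8).
New equilibrium: buyers pay 24.4, suppliers receive 16.4, Q = 193.6. (Wedge: Pb − Ps = 8.)
Quantity falls by |ΔQ| = |200 − 193.6| = 6.4.
DWL = ½ · t · |ΔQ| = ½ · 8 · 6.4 = 25.6.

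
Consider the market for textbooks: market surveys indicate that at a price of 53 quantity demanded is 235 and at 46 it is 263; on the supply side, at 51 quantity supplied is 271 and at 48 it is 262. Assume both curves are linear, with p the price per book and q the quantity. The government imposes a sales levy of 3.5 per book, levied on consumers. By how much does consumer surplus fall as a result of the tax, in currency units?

Consumer surplus falls by 384.

Demand slope: (263 − 235)/(46 − 53) = -4, so qd = 447 − 4p.
Supply slope: (262 − 271)/(48 − 51) = 3, so qs = 3p + 118.
Without the tax, 447 − 4p = 3p + 118 gives 7p = 329, so p* = 47 and q* = 259.
With the tax collected from consumers, demand (in seller-price terms) shifts: qd = 447 − 4(p + 3.5).
New equilibrium: consumers pay 48.5, suppliers receive 45, q = 253. (Wedge: pb − ps = 3.5.)
ΔCS is the trapezoid between Q = 253 and Q = 259 of height 1.5: ½ · (259 + 253) · 1.5 = 384.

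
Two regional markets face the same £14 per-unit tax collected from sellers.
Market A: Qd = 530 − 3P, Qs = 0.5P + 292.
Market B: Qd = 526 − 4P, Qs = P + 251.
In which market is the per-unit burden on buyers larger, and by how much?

Market A: pre-tax P* = £68, Q* = 326; post-tax Q = 320; per-unit burden on buyers = £2.
Market B: pre-tax P* = £55, Q* = 306; post-tax Q = 294.8; per-unit burden on buyers = £2.8.
Difference: £2 vs £2.8 → market B is larger by £0.8.

Market B, by £0.8.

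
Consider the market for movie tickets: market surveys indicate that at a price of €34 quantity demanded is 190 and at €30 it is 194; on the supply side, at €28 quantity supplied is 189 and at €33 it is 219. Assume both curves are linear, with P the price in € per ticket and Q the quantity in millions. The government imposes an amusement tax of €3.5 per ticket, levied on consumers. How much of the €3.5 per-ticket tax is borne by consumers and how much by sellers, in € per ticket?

Consumers bear €3 per ticket; sellers bear €0.5 per ticket.

Demand slope: (194 − 190)/(30 − 34) = -1, so Qd = 224 − P.
Supply slope: (219 − 189)/(33 − 28) = 6, so Qs = 6P + 21.
Before the tax: set 224 − P = 6P + 21 → P* = €29, Q* = 195.
With the tax collected from consumers, demand (in seller-price terms) shifts: Qd = 224 − (P + 3.5).
New equilibrium: consumers pay €32, sellers receive €28.5, Q = 192. (Wedge: Pb − Ps = 3.5.)
Burden on consumers: €3; on sellers: €0.5. (They sum to €3.5.)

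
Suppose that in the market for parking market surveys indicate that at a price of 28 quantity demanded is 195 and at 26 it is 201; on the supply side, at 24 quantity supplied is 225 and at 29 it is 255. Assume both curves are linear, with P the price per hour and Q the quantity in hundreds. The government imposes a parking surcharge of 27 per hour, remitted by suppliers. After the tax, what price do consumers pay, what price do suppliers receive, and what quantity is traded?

Consumers pay 40; suppliers receive 13; quantity = 159.

Demand slope: (201 − 195)/(26 − 28) = -3, so Qd = 279 − 3P.
Supply slope: (255 − 225)/(29 − 24) = 6, so Qs = 6P + 81.
Without the tax, 279 − 3P = 6P + 81 gives 9P = 198, so P* = 22 and Q* = 213.
With the tax collected from suppliers, supply shifts: Qs = 6(P − 27) + 81.
Solving gives Q = 159 with consumers paying 40 and suppliers receiving 13 (the 27 wedge).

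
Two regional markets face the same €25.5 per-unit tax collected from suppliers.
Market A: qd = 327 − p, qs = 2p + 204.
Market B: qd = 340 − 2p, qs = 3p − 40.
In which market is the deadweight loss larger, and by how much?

Market A: pre-tax p* = €41, q* = 286; post-tax q = 269; deadweight loss = €216.75.
Market B: pre-tax p* = €76, q* = 188; post-tax q = 157.4; deadweight loss = €390.15.
Difference: €216.75 vs €390.15 → market B is larger by €173.4.

Market B, by €173.4.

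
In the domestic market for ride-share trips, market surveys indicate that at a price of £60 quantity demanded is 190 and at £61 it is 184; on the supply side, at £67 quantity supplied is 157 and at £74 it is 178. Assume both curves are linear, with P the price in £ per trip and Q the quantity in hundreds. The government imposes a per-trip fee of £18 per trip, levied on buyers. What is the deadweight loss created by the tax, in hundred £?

Deadweight loss = £324 hundred.

Demand slope: (184 − 190)/(61 − 60) = -6, so Qd = 550 − 6P.
Supply slope: (178 − 157)/(74 − 67) = 3, so Qs = 3P − 44.
Before the tax: set 550 − 6P = 3P − 44 → P* = £66, Q* = 154.
With the tax collected from buyers, demand (in seller-price terms) shifts: Qd = 550 − 6(P + 18).
New equilibrium: buyers pay £72, suppliers receive £54, Q = 118. (Wedge: Pb − Ps = 18.)
Quantity falls by |ΔQ| = |154 − 118| = 36.
DWL = ½ · t · |ΔQ| = ½ · 18 · 36 = £324.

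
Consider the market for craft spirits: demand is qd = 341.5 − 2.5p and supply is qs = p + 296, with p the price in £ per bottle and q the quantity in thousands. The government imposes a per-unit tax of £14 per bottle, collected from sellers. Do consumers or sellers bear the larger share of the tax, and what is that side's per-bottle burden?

Without the tax, 341.5 − 2.5p = p + 296 gives 3.5p = 45.5, so p* = £13 and q* = 309.
With the tax collected from sellers, supply shifts: qs = (p − 14) + 296.
New equilibrium: consumers pay £17, sellers receive £3, q = 299. (Wedge: pb − ps = 14.)
Per-bottle burden: consumers £4, sellers £10.
Sellers take the larger share because supply is less price-elastic here (demand slope 2.5 vs supply slope 1).

Sellers bear the larger share: £10 per bottle.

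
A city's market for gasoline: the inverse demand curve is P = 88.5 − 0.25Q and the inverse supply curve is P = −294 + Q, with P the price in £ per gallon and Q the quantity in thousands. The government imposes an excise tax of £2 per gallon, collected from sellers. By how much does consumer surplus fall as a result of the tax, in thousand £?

Consumer surplus falls by £122.08 thousand.

Rewrite in direct form: Qd = 354 − 4P and Qs = P + 294.
Without the tax, 354 − 4P = P + 294 gives 5P = 60, so P* = £12 and Q* = 306.
With the tax collected from sellers, supply shifts: Qs = (P − 2) + 294.
Solving gives Q = 304.4 with consumers paying £12.4 and sellers receiving £10.4 (the £2 wedge).
ΔCS is the trapezoid between Q = 304.4 and Q = 306 of height £0.4: ½ · (306 + 304.4) · 0.4 = £122.08.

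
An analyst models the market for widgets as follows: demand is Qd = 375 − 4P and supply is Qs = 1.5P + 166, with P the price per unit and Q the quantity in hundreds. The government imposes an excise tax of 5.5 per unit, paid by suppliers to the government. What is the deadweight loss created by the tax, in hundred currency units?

Without the tax, 375 − 4P = 1.5P + 166 gives 5.5P = 209, so P* = 38 and Q* = 223.
With the tax collected from suppliers, supply shifts: Qs = 1.5(P − 5.5) + 166.
New equilibrium: consumers pay 39.5, suppliers receive 34, Q = 217. (Wedge: Pb − Ps = 5.5.)
Quantity falls by |ΔQ| = |223 − 217| = 6.
DWL = ½ · t · |ΔQ| = ½ · 5.5 · 6 = 16.5.

Deadweight loss = 16.5 hundred.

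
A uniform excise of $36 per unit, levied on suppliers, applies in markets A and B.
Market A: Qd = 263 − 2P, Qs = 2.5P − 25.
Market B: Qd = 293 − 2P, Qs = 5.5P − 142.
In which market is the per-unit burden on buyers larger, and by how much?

Market A: pre-tax P* = $64, Q* = 135; post-tax Q = 95; per-unit burden on buyers = $20.
Market B: pre-tax P* = $58, Q* = 177; post-tax Q = 124.2; per-unit burden on buyers = $26.4.
Difference: $20 vs $26.4 → market B is larger by $6.4.

Market B, by $6.4.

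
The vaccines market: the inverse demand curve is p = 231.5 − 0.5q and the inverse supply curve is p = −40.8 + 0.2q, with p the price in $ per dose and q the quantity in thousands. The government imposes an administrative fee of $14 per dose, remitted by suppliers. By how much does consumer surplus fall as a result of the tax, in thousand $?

Inverting to q(p) form: qd = 463 − 2p; qs = 5p + 204.
Before the tax: set 463 − 2p = 5p + 204 → p* = $37, q* = 389.
With the tax collected from suppliers, supply shifts: qs = 5(p − 14) + 204.
New equilibrium: consumers pay $47, suppliers receive $33, q = 369. (Wedge: pb − ps = 14.)
ΔCS is the trapezoid between Q = 369 and Q = 389 of height $10: ½ · (389 + 369) · 10 = $3790.

Consumer surplus falls by $3790 thousand.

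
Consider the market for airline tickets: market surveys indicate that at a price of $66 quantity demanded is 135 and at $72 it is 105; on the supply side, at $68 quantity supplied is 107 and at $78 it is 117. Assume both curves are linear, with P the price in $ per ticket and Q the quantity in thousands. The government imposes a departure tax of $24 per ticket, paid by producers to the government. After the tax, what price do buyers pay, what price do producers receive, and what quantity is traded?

Demand slope: (105 − 135)/(72 − 66) = -5, so Qd = 465 − 5P.
Supply slope: (117 − 107)/(78 − 68) = 1, so Qs = P + 39.
Before the tax: set 465 − 5P = P + 39 → P* = $71, Q* = 110.
With the tax collected from producers, supply shifts: Qs = (P − 24) + 39.
Solving gives Q = 90 with buyers paying $75 and producers receiving $51 (the $24 wedge).

Buyers pay $75; producers receive $51; quantity = 90.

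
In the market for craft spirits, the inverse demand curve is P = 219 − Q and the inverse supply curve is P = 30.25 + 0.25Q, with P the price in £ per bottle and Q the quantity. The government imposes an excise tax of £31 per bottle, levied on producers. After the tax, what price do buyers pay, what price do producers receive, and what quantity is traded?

Inverting to Q(P) form: Qd = 219 − P; Qs = 4P − 121.
Before the tax: set 219 − P = 4P − 121 → P* = £68, Q* = 151.
With the tax collected from producers, supply shifts: Qs = 4(P − 31) − 121.
New equilibrium: buyers pay £92.8, producers receive £61.8, Q = 126.2. (Wedge: Pb − Ps = 31.)
The less price-elastic side of the market bears the larger share of a per-unit tax.

Buyers pay £92.8; producers receive £61.8; quantity = 126.2.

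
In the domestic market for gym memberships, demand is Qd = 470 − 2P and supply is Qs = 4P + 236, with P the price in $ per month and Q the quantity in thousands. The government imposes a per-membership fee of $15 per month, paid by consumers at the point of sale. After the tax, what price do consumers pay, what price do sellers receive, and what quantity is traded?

Consumers pay $49; sellers receive $34; quantity = 372.

Before the tax: set 470 − 2P = 4P + 236 → P* = $39, Q* = 392.
With the tax collected from consumers, demand (in seller-price terms) shifts: Qd = 470 − 2(P + 15).
New equilibrium: consumers pay $49, sellers receive $34, Q = 372. (Wedge: Pb − Ps = 15.)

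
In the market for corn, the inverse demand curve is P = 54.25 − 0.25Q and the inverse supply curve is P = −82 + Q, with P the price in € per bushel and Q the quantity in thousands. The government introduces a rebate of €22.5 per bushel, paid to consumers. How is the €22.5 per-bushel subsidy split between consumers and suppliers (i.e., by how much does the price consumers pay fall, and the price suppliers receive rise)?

Rewrite in direct form: Qd = 217 − 4P and Qs = P + 82.
Before the subsidy: set 217 − 4P = P + 82 → P* = €27, Q* = 109.
With a per-unit subsidy paid to consumers, each effectively pays P − 22.5, so demand becomes Qd = 217 − 4(P − 22.5).
Solving gives Q = 127 with consumers paying €22.5 and suppliers receiving €45 (the €22.5 wedge).
Gain to consumers: €4.5; to suppliers: €18. (They sum to €22.5.)

Consumers gain €4.5 per bushel; suppliers gain €18 per bushel.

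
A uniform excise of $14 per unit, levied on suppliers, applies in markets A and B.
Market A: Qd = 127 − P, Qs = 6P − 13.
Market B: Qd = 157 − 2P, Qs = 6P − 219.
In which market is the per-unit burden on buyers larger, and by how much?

Market A, by $1.5.

Market A: pre-tax P* = $20, Q* = 107; post-tax Q = 95; per-unit burden on buyers = $12.
Market B: pre-tax P* = $47, Q* = 63; post-tax Q = 42; per-unit burden on buyers = $10.5.
Difference: $12 vs $10.5 → market A is larger by $1.5.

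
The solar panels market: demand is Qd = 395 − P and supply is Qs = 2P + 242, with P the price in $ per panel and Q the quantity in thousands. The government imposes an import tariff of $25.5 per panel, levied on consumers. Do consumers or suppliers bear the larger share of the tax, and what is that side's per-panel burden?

Before the tax: set 395 − P = 2P + 242 → P* = $51, Q* = 344.
With the tax collected from consumers, demand (in seller-price terms) shifts: Qd = 395 − (P + 25.5).
Solving gives Q = 327 with consumers paying $68 and suppliers receiving $42.5 (the $25.5 wedge).
Per-panel burden: consumers $17, suppliers $8.5.
Consumers take the larger share because demand is less price-elastic here (demand slope 1 vs supply slope 2).
The less price-elastic side of the market bears the larger share of a per-unit tax.

Consumers bear the larger share: $17 per panel.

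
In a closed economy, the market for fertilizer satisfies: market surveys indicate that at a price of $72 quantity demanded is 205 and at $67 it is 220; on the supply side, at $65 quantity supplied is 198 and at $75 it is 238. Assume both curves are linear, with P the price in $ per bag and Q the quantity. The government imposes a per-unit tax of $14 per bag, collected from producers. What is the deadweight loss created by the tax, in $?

Demand slope: (220 − 205)/(67 − 72) = -3, so Qd = 421 − 3P.
Supply slope: (238 − 198)/(75 − 65) = 4, so Qs = 4P − 62.
Before the tax: set 421 − 3P = 4P − 62 → P* = $69, Q* = 214.
With the tax collected from producers, supply shifts: Qs = 4(P − 14) − 62.
New equilibrium: buyers pay $77, producers receive $63, Q = 190. (Wedge: Pb − Ps = 14.)
Quantity falls by |ΔQ| = |214 − 190| = 24.
DWL = ½ · t · |ΔQ| = ½ · 14 · 24 = $168.

Deadweight loss = $168.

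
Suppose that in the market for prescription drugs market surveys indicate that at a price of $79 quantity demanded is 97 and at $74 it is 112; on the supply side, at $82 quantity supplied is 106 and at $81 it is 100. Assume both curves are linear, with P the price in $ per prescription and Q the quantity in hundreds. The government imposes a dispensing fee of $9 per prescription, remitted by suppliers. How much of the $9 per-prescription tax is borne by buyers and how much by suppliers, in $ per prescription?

Demand slope: (112 − 97)/(74 − 79) = -3, so Qd = 334 − 3P.
Supply slope: (100 − 106)/(81 − 82) = 6, so Qs = 6P − 386.
Before the tax: set 334 − 3P = 6P − 386 → P* = $80, Q* = 94.
With the tax collected from suppliers, supply shifts: Qs = 6(P − 9) − 386.
New equilibrium: buyers pay $86, suppliers receive $77, Q = 76. (Wedge: Pb − Ps = 9.)
Burden on buyers: $6; on suppliers: $3. (They sum to $9.)
The less price-elastic side of the market bears the larger share of a per-unit tax.

Buyers bear $6 per prescription; suppliers bear $3 per prescription.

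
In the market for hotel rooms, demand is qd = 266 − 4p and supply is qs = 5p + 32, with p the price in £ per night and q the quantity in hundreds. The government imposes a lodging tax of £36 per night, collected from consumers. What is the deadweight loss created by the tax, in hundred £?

Without the tax, 266 − 4p = 5p + 32 gives 9p = 234, so p* = £26 and q* = 162.
With the tax collected from consumers, demand (in seller-price terms) shifts: qd = 266 − 4(p + 36).
New equilibrium: consumers pay £46, suppliers receive £10, q = 82. (Wedge: pb − ps = 36.)
Quantity falls by |ΔQ| = |162 − 82| = 80.
DWL = ½ · t · |ΔQ| = ½ · 36 · 80 = £1440.

Deadweight loss = £1440 hundred.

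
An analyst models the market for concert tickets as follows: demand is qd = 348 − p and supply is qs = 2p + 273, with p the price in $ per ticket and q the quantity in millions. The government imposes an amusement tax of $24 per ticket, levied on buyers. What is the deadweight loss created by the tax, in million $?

Before the tax: set 348 − p = 2p + 273 → p* = $25, q* = 323.
With the tax collected from buyers, demand (in seller-price terms) shifts: qd = 348 − (p + 24).
Solving gives q = 307 with buyers paying $41 and producers receiving $17 (the $24 wedge).
Quantity falls by |ΔQ| = |323 − 307| = 16.
DWL = ½ · t · |ΔQ| = ½ · 24 · 16 = $192.

Deadweight loss = $192 million.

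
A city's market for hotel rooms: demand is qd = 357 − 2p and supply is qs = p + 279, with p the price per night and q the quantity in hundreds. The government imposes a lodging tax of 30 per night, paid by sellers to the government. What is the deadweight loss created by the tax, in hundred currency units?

Deadweight loss = 300 hundred.

Without the tax, 357 − 2p = p + 279 gives 3p = 78, so p* = 26 and q* = 305.
With the tax collected from sellers, supply shifts: qs = (p − 30) + 279.
Solving gives q = 285 with consumers paying 36 and sellers receiving 6 (the 30 wedge).
Quantity falls by |ΔQ| = |305 − 285| = 20.
DWL = ½ · t · |ΔQ| = ½ · 30 · 20 = 300.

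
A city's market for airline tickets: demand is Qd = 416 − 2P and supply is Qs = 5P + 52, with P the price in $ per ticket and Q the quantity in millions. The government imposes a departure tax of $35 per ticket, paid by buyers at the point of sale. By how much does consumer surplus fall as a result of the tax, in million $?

Without the tax, 416 − 2P = 5P + 52 gives 7P = 364, so P* = $52 and Q* = 312.
With the tax collected from buyers, demand (in seller-price terms) shifts: Qd = 416 − 2(P + 35).
New equilibrium: buyers pay $77, producers receive $42, Q = 262. (Wedge: Pb − Ps = 35.)
ΔCS is the trapezoid between Q = 262 and Q = 312 of height $25: ½ · (312 + 262) · 25 = $7175.

Consumer surplus falls by $7175 million.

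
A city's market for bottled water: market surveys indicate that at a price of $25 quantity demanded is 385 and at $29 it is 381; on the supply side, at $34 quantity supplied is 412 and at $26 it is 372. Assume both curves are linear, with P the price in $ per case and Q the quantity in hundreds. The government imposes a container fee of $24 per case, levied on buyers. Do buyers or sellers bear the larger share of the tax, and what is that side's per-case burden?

Demand slope: (381 − 385)/(29 − 25) = -1, so Qd = 410 − P.
Supply slope: (372 − 412)/(26 − 34) = 5, so Qs = 5P + 242.
Before the tax: set 410 − P = 5P + 242 → P* = $28, Q* = 382.
With the tax collected from buyers, demand (in seller-price terms) shifts: Qd = 410 − (P + 24).
New equilibrium: buyers pay $48, sellers receive $24, Q = 362. (Wedge: Pb − Ps = 24.)
Per-case burden: buyers $20, sellers $4.
Buyers take the larger share because demand is less price-elastic here (demand slope 1 vs supply slope 5).
The less price-elastic side of the market bears the larger share of a per-unit tax.

Buyers bear the larger share: $20 per case.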